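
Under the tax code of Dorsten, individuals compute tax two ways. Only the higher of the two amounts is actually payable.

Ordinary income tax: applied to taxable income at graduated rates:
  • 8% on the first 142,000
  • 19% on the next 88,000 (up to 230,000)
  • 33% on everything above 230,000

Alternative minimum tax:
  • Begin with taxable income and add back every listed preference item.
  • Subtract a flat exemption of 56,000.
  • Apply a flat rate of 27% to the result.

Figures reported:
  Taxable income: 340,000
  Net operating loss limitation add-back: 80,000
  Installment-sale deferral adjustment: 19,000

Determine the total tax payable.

Alternative minimum tax:
  Adjusted income: 340,000 + 80,000 + 19,000 = 439,000
  Less exemption 56,000 → base 383,000
  383,000 × 27% = 103,410

Ordinary income tax:
  142,000 × 8% = 11,360
  88,000 × 19% = 16,720
  110,000 × 33% = 36,300
  → 64,380

103,410 > 64,380, so the alternative minimum tax is the binding amount.

103,410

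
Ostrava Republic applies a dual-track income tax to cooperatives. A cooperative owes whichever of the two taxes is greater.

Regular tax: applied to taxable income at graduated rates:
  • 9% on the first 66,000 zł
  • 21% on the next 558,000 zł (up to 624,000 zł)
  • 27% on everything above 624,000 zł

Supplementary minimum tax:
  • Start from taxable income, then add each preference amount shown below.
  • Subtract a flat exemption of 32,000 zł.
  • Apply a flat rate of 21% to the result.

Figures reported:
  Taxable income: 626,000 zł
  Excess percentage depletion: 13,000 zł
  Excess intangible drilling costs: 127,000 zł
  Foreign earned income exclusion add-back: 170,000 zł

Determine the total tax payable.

Regular tax:
  66,000 zł × 9% = 5,940 zł
  558,000 zł × 21% = 117,180 zł
  2,000 zł × 27% = 540 zł
  → 123,660 zł

Supplementary minimum tax:
  Adjusted income: 626,000 zł + 13,000 zł + 127,000 zł + 170,000 zł = 936,000 zł
  Less exemption 32,000 zł → base 904,000 zł
  904,000 zł × 21% = 189,840 zł

189,840 zł > 123,660 zł, so the supplementary minimum tax is the binding amount.

189,840 zł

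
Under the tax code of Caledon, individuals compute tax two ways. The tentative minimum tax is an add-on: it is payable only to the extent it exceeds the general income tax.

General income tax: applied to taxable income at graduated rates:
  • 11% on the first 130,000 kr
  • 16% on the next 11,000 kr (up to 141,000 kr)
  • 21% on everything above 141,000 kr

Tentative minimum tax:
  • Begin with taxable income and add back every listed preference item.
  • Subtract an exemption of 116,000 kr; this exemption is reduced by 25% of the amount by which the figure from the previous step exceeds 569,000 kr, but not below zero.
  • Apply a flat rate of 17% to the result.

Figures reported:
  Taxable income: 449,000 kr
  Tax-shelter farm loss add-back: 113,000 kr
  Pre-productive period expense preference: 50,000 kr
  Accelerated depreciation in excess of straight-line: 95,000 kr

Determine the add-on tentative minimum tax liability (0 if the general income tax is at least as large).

25,595 kr

General income tax:
  130,000 kr × 11% = 14,300 kr
  11,000 kr × 16% = 1,760 kr
  308,000 kr × 21% = 64,680 kr
  → 80,740 kr

Tentative minimum tax:
  Adjusted income: 449,000 kr + 113,000 kr + 50,000 kr + 95,000 kr = 707,000 kr
  Exemption: 116,000 kr − 25% × (707,000 kr − 569,000 kr) = 116,000 kr − 34,500 kr = 81,500 kr
  Base: 707,000 kr − 81,500 kr = 625,500 kr
  625,500 kr × 17% = 106,335 kr

Excess of tentative minimum tax over general income tax: 106,335 kr − 80,740 kr = 25,595 kr.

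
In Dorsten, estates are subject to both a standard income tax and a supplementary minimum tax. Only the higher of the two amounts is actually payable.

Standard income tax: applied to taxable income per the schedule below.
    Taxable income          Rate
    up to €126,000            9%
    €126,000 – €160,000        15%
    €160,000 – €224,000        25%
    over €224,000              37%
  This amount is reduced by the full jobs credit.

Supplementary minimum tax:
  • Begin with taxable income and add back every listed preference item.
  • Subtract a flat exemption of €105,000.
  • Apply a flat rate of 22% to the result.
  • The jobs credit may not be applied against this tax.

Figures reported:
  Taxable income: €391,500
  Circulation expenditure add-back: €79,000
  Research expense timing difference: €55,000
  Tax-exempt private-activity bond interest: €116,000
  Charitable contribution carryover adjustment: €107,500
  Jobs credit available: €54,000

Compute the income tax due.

€141,680

Standard income tax:
  €126,000 × 9% = €11,340
  €34,000 × 15% = €5,100
  €64,000 × 25% = €16,000
  €167,500 × 37% = €61,975
  → €94,415
  Less jobs credit €54,000 → €40,415

Supplementary minimum tax:
  Adjusted income: €391,500 + €79,000 + €55,000 + €116,000 + €107,500 = €749,000
  Less exemption €105,000 → base €644,000
  €644,000 × 22% = €141,680

€141,680 > €40,415, so the supplementary minimum tax is the binding amount.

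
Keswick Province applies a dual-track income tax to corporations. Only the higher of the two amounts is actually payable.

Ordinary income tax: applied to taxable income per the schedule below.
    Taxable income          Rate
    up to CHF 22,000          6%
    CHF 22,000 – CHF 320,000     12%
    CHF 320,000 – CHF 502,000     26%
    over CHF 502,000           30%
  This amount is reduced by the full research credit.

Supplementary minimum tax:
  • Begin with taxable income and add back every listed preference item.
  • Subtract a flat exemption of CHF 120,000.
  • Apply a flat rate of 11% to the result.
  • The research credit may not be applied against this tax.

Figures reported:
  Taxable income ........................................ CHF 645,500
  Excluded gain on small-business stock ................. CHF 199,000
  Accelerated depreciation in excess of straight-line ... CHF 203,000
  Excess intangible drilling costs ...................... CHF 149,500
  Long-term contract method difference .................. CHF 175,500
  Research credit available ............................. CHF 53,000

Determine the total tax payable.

CHF 137,775

Ordinary income tax:
  CHF 22,000 × 6% = CHF 1,320
  CHF 298,000 × 12% = CHF 35,760
  CHF 182,000 × 26% = CHF 47,320
  CHF 143,500 × 30% = CHF 43,050
  → CHF 127,450
  Less research credit CHF 53,000 → CHF 74,450

Supplementary minimum tax:
  Adjusted income: CHF 645,500 + CHF 199,000 + CHF 203,000 + CHF 149,500 + CHF 175,500 = CHF 1,372,500
  Less exemption CHF 120,000 → base CHF 1,252,500
  CHF 1,252,500 × 11% = CHF 137,775

CHF 137,775 > CHF 74,450, so the supplementary minimum tax is the binding amount.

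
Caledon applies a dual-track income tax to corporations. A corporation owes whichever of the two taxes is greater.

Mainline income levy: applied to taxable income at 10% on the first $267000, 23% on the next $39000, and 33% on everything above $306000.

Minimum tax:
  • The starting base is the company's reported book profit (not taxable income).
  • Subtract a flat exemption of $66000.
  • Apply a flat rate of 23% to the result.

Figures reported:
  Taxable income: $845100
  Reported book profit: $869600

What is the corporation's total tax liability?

Minimum tax:
  Base (reported book profit): $869600
  Less exemption $66000 → base $803600
  $803600 × 23% = $184828

Mainline income levy:
  $267000 × 10% = $26700
  $39000 × 23% = $8970
  $539100 × 33% = $177903
  → $213573

$213573 > $184828, so the mainline income levy governs.

$213573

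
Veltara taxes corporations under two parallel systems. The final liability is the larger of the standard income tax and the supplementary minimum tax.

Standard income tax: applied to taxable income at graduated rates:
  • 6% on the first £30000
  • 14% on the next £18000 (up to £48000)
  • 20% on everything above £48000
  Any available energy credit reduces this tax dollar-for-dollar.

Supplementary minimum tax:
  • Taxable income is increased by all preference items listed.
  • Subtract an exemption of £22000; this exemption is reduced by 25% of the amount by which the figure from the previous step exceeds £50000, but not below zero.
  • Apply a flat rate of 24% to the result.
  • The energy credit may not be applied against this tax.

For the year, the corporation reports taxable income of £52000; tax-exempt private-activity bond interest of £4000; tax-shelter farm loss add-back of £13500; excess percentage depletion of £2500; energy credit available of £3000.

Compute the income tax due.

Supplementary minimum tax:
  Adjusted income: £52000 + £4000 + £13500 + £2500 = £72000
  Exemption: £22000 − 25% × (£72000 − £50000) = £22000 − £5500 = £16500
  Base: £72000 − £16500 = £55500
  £55500 × 24% = £13320

Standard income tax:
  £30000 × 6% = £1800
  £18000 × 14% = £2520
  £4000 × 20% = £800
  → £5120
  Less energy credit £3000 → £2120

£13320 > £2120, so the supplementary minimum tax is the binding amount.

£13320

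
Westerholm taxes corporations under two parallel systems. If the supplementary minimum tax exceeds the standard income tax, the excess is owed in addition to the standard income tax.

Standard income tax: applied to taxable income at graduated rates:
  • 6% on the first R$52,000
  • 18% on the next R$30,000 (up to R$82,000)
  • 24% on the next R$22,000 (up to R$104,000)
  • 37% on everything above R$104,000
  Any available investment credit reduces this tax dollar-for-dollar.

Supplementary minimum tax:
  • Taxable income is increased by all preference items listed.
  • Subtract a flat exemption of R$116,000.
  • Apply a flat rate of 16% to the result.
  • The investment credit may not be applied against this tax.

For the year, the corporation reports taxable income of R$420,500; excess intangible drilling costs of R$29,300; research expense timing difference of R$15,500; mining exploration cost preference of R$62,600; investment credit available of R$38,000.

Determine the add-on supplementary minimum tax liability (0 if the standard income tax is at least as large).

R$0

Supplementary minimum tax:
  Adjusted income: R$420,500 + R$29,300 + R$15,500 + R$62,600 = R$527,900
  Less exemption R$116,000 → base R$411,900
  R$411,900 × 16% = R$65,904

Standard income tax:
  R$52,000 × 6% = R$3,120
  R$30,000 × 18% = R$5,400
  R$22,000 × 24% = R$5,280
  R$316,500 × 37% = R$117,105
  → R$130,905
  Less investment credit R$38,000 → R$92,905

R$65,904 ≤ R$92,905, so no add-on is due.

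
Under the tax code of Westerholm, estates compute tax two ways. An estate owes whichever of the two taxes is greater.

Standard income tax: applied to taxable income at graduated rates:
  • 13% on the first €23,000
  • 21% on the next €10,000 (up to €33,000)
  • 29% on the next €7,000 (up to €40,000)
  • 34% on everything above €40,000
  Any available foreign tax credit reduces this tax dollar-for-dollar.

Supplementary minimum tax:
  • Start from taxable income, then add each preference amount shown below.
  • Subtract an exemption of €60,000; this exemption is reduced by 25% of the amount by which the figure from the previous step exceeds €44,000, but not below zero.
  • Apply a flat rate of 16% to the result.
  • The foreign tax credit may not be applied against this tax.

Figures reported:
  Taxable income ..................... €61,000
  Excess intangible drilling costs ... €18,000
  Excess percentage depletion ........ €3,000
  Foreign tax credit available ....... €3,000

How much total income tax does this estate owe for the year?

Supplementary minimum tax:
  Adjusted income: €61,000 + €18,000 + €3,000 = €82,000
  Exemption: €60,000 − 25% × (€82,000 − €44,000) = €60,000 − €9,500 = €50,500
  Base: €82,000 − €50,500 = €31,500
  €31,500 × 16% = €5,040

Standard income tax:
  €23,000 × 13% = €2,990
  €10,000 × 21% = €2,100
  €7,000 × 29% = €2,030
  €21,000 × 34% = €7,140
  → €14,260
  Less foreign tax credit €3,000 → €11,260

€11,260 > €5,040, so the standard income tax governs.

€11,260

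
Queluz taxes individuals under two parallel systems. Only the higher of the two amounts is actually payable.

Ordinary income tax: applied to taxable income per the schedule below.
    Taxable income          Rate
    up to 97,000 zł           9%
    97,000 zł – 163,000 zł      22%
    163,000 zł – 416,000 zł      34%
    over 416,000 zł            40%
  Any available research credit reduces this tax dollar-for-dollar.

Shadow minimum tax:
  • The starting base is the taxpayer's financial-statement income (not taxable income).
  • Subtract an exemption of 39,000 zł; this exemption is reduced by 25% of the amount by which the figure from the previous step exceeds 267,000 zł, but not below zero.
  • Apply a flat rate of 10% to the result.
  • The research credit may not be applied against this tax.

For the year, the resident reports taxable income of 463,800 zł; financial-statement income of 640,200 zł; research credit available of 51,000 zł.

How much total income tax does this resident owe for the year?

Shadow minimum tax:
  Base (financial-statement income): 640,200 zł
  Exemption: 25% × (640,200 zł − 267,000 zł) = 93,300 zł ≥ 39,000 zł, so the exemption is fully phased out
  Base: 640,200 zł − 0 zł = 640,200 zł
  640,200 zł × 10% = 64,020 zł

Ordinary income tax:
  97,000 zł × 9% = 8,730 zł
  66,000 zł × 22% = 14,520 zł
  253,000 zł × 34% = 86,020 zł
  47,800 zł × 40% = 19,120 zł
  → 128,390 zł
  Less research credit 51,000 zł → 77,390 zł

77,390 zł > 64,020 zł, so the ordinary income tax governs.

77,390 zł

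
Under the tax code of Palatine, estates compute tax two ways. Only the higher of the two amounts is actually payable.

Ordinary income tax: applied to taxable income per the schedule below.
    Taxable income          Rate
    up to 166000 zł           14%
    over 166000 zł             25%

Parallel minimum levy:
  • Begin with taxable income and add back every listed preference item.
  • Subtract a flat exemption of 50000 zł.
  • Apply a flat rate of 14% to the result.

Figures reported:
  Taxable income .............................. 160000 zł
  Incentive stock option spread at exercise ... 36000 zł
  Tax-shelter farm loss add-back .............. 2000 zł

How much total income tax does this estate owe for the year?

22400 zł

Ordinary income tax:
  160000 zł × 14% = 22400 zł

Parallel minimum levy:
  Adjusted income: 160000 zł + 36000 zł + 2000 zł = 198000 zł
  Less exemption 50000 zł → base 148000 zł
  148000 zł × 14% = 20720 zł

22400 zł > 20720 zł, so the ordinary income tax governs.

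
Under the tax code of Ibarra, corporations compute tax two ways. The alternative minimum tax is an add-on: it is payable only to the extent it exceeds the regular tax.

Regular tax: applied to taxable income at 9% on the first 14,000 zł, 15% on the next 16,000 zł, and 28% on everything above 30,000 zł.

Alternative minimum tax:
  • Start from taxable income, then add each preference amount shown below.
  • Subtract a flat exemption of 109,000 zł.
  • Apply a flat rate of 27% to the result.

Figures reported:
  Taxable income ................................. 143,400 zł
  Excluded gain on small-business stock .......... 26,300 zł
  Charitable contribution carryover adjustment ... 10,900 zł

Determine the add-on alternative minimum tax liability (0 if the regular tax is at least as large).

Alternative minimum tax:
  Adjusted income: 143,400 zł + 26,300 zł + 10,900 zł = 180,600 zł
  Less exemption 109,000 zł → base 71,600 zł
  71,600 zł × 27% = 19,332 zł

Regular tax:
  14,000 zł × 9% = 1,260 zł
  16,000 zł × 15% = 2,400 zł
  113,400 zł × 28% = 31,752 zł
  → 35,412 zł

19,332 zł ≤ 35,412 zł, so no add-on is due.

0 zł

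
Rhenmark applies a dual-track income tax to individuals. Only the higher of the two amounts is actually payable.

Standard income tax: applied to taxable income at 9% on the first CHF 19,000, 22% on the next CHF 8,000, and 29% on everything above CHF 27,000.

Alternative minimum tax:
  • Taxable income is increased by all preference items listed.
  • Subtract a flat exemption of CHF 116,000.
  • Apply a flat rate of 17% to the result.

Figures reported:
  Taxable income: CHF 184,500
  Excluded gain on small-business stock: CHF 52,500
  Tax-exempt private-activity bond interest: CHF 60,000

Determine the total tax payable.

Alternative minimum tax:
  Adjusted income: CHF 184,500 + CHF 52,500 + CHF 60,000 = CHF 297,000
  Less exemption CHF 116,000 → base CHF 181,000
  CHF 181,000 × 17% = CHF 30,770

Standard income tax:
  CHF 19,000 × 9% = CHF 1,710
  CHF 8,000 × 22% = CHF 1,760
  CHF 157,500 × 29% = CHF 45,675
  → CHF 49,145

CHF 49,145 > CHF 30,770, so the standard income tax governs.

CHF 49,145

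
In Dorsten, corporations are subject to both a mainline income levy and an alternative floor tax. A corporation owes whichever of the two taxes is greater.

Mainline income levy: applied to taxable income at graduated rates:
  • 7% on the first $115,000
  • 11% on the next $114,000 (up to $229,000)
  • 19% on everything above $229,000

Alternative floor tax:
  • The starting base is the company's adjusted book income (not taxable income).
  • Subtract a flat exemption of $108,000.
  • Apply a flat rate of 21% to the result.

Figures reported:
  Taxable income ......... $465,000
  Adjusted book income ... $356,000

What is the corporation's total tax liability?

$65,430

Alternative floor tax:
  Base (adjusted book income): $356,000
  Less exemption $108,000 → base $248,000
  $248,000 × 21% = $52,080

Mainline income levy:
  $115,000 × 7% = $8,050
  $114,000 × 11% = $12,540
  $236,000 × 19% = $44,840
  → $65,430

$65,430 > $52,080, so the mainline income levy governs.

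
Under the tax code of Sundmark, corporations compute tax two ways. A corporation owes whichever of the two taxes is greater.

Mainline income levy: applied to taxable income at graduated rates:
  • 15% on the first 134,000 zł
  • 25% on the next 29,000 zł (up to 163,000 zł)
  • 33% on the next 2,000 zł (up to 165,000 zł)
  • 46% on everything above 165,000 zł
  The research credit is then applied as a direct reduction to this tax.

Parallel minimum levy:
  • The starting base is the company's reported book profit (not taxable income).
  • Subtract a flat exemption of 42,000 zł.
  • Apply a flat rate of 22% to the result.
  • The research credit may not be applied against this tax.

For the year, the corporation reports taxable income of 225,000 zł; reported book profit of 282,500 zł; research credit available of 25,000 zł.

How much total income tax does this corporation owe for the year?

Mainline income levy:
  134,000 zł × 15% = 20,100 zł
  29,000 zł × 25% = 7,250 zł
  2,000 zł × 33% = 660 zł
  60,000 zł × 46% = 27,600 zł
  → 55,610 zł
  Less research credit 25,000 zł → 30,610 zł

Parallel minimum levy:
  Base (reported book profit): 282,500 zł
  Less exemption 42,000 zł → base 240,500 zł
  240,500 zł × 22% = 52,910 zł

52,910 zł > 30,610 zł, so the parallel minimum levy is the binding amount.

52,910 zł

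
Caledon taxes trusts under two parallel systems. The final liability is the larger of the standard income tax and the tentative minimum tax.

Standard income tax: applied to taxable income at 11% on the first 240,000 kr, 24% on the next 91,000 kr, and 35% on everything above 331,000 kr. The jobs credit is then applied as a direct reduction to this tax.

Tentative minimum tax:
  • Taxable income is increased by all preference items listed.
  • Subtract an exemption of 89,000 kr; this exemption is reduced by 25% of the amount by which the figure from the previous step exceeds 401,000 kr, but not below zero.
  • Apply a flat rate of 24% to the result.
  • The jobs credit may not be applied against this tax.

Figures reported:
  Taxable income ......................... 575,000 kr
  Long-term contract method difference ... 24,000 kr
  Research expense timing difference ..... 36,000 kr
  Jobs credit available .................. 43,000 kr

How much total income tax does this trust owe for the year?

Standard income tax:
  240,000 kr × 11% = 26,400 kr
  91,000 kr × 24% = 21,840 kr
  244,000 kr × 35% = 85,400 kr
  → 133,640 kr
  Less jobs credit 43,000 kr → 90,640 kr

Tentative minimum tax:
  Adjusted income: 575,000 kr + 24,000 kr + 36,000 kr = 635,000 kr
  Exemption: 89,000 kr − 25% × (635,000 kr − 401,000 kr) = 89,000 kr − 58,500 kr = 30,500 kr
  Base: 635,000 kr − 30,500 kr = 604,500 kr
  604,500 kr × 24% = 145,080 kr

145,080 kr > 90,640 kr, so the tentative minimum tax is the binding amount.

145,080 kr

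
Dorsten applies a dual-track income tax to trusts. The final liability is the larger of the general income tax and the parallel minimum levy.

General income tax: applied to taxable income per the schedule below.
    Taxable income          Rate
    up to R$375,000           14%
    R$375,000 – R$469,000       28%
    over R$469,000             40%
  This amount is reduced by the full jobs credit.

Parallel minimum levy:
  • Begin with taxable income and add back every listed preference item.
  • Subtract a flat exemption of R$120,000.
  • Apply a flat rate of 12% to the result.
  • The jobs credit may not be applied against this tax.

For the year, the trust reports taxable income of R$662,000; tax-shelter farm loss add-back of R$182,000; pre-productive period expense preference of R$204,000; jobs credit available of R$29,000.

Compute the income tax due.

R$127,020

General income tax:
  R$375,000 × 14% = R$52,500
  R$94,000 × 28% = R$26,320
  R$193,000 × 40% = R$77,200
  → R$156,020
  Less jobs credit R$29,000 → R$127,020

Parallel minimum levy:
  Adjusted income: R$662,000 + R$182,000 + R$204,000 = R$1,048,000
  Less exemption R$120,000 → base R$928,000
  R$928,000 × 12% = R$111,360

R$127,020 > R$111,360, so the general income tax governs.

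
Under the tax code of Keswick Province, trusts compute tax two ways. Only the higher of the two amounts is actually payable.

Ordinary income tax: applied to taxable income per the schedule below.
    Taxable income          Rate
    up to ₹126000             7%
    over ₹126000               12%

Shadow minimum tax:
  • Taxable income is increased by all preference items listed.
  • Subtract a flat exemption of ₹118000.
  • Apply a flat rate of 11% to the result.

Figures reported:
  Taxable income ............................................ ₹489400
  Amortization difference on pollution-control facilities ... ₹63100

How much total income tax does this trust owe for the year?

₹52428

Shadow minimum tax:
  Adjusted income: ₹489400 + ₹63100 = ₹552500
  Less exemption ₹118000 → base ₹434500
  ₹434500 × 11% = ₹47795

Ordinary income tax:
  ₹126000 × 7% = ₹8820
  ₹363400 × 12% = ₹43608
  → ₹52428

₹52428 > ₹47795, so the ordinary income tax governs.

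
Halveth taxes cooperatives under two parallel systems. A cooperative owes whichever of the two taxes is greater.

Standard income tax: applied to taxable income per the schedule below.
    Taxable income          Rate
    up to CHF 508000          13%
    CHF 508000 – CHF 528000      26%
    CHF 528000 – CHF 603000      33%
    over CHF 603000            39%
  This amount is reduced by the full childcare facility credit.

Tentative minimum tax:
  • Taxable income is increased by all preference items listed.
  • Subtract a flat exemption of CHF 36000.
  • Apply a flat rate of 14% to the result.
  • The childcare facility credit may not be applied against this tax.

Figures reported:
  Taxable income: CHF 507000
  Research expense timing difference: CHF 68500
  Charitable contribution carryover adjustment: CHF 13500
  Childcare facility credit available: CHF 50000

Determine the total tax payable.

Tentative minimum tax:
  Adjusted income: CHF 507000 + CHF 68500 + CHF 13500 = CHF 589000
  Less exemption CHF 36000 → base CHF 553000
  CHF 553000 × 14% = CHF 77420

Standard income tax:
  CHF 507000 × 13% = CHF 65910
  Less childcare facility credit CHF 50000 → CHF 15910

CHF 77420 > CHF 15910, so the tentative minimum tax is the binding amount.

CHF 77420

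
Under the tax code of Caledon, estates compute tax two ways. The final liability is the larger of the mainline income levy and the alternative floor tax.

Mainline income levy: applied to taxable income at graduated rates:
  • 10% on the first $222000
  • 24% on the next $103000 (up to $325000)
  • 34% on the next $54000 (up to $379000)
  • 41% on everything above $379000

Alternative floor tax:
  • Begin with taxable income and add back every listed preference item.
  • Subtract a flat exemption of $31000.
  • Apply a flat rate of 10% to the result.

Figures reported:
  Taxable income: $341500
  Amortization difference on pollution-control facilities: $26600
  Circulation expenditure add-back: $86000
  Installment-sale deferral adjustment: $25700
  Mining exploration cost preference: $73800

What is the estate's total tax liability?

Alternative floor tax:
  Adjusted income: $341500 + $26600 + $86000 + $25700 + $73800 = $553600
  Less exemption $31000 → base $522600
  $522600 × 10% = $52260

Mainline income levy:
  $222000 × 10% = $22200
  $103000 × 24% = $24720
  $16500 × 34% = $5610
  → $52530

$52530 > $52260, so the mainline income levy governs.

$52530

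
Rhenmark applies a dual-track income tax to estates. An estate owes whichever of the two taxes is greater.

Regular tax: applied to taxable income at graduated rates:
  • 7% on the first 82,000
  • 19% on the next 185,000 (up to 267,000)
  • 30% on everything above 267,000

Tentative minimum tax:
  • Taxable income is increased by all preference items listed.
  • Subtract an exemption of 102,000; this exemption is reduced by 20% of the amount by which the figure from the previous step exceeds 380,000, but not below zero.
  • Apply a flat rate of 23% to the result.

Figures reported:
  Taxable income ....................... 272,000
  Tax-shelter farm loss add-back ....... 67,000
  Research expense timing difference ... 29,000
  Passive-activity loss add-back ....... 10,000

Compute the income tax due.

Tentative minimum tax:
  Adjusted income: 272,000 + 67,000 + 29,000 + 10,000 = 378,000
  Exemption: 378,000 ≤ 380,000, so full 102,000 applies
  Base: 378,000 − 102,000 = 276,000
  276,000 × 23% = 63,480

Regular tax:
  82,000 × 7% = 5,740
  185,000 × 19% = 35,150
  5,000 × 30% = 1,500
  → 42,390

63,480 > 42,390, so the tentative minimum tax is the binding amount.

63,480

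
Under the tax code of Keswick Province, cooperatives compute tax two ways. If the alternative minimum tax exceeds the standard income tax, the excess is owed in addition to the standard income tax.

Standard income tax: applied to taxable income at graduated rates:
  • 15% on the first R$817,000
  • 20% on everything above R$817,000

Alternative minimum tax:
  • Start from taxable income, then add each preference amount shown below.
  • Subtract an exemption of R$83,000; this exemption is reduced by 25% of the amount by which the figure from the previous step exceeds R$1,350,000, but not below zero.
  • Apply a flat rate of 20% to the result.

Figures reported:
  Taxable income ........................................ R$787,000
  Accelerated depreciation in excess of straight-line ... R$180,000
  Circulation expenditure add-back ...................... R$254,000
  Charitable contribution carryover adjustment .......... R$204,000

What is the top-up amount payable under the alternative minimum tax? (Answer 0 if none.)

R$154,100

Alternative minimum tax:
  Adjusted income: R$787,000 + R$180,000 + R$254,000 + R$204,000 = R$1,425,000
  Exemption: R$83,000 − 25% × (R$1,425,000 − R$1,350,000) = R$83,000 − R$18,750 = R$64,250
  Base: R$1,425,000 − R$64,250 = R$1,360,750
  R$1,360,750 × 20% = R$272,150

Standard income tax:
  R$787,000 × 15% = R$118,050

Excess of alternative minimum tax over standard income tax: R$272,150 − R$118,050 = R$154,100.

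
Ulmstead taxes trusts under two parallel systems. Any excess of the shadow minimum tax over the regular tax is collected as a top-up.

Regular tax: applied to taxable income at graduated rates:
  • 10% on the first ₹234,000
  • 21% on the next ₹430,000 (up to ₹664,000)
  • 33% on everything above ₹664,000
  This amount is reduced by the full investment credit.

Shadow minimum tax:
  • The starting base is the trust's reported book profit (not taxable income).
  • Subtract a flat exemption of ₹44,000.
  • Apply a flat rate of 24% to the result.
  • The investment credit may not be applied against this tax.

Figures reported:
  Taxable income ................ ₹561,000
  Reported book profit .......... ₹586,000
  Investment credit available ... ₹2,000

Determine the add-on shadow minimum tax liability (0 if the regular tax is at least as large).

₹40,010

Shadow minimum tax:
  Base (reported book profit): ₹586,000
  Less exemption ₹44,000 → base ₹542,000
  ₹542,000 × 24% = ₹130,080

Regular tax:
  ₹234,000 × 10% = ₹23,400
  ₹327,000 × 21% = ₹68,670
  → ₹92,070
  Less investment credit ₹2,000 → ₹90,070

Excess of shadow minimum tax over regular tax: ₹130,080 − ₹90,070 = ₹40,010.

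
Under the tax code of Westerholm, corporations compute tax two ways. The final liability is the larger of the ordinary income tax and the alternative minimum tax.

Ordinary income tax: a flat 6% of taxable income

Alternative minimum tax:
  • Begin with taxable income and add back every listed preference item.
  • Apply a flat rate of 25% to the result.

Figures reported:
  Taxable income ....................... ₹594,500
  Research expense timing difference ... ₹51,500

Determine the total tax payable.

₹161,500

Ordinary income tax:
  ₹594,500 × 6% = ₹35,670

Alternative minimum tax:
  Adjusted income: ₹594,500 + ₹51,500 = ₹646,000
  ₹646,000 × 25% = ₹161,500

₹161,500 > ₹35,670, so the alternative minimum tax is the binding amount.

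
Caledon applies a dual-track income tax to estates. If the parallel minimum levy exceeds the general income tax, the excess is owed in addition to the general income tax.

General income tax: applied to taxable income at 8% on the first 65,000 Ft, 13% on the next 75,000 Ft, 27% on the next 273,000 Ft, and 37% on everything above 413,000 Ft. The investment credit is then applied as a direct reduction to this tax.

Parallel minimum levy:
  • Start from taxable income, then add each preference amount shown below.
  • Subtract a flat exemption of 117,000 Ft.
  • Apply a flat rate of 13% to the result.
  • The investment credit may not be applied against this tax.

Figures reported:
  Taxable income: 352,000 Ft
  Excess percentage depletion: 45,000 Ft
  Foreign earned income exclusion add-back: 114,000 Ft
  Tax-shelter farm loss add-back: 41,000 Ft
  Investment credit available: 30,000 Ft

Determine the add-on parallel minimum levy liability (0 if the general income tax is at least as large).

14,360 Ft

General income tax:
  65,000 Ft × 8% = 5,200 Ft
  75,000 Ft × 13% = 9,750 Ft
  212,000 Ft × 27% = 57,240 Ft
  → 72,190 Ft
  Less investment credit 30,000 Ft → 42,190 Ft

Parallel minimum levy:
  Adjusted income: 352,000 Ft + 45,000 Ft + 114,000 Ft + 41,000 Ft = 552,000 Ft
  Less exemption 117,000 Ft → base 435,000 Ft
  435,000 Ft × 13% = 56,550 Ft

Excess of parallel minimum levy over general income tax: 56,550 Ft − 42,190 Ft = 14,360 Ft.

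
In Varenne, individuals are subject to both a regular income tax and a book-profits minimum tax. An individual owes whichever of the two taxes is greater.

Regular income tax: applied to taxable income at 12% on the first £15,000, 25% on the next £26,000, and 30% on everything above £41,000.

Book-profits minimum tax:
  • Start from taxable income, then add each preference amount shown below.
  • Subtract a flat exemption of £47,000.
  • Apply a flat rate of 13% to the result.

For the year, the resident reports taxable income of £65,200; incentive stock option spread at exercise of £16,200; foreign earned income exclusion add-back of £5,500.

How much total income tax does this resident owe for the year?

Regular income tax:
  £15,000 × 12% = £1,800
  £26,000 × 25% = £6,500
  £24,200 × 30% = £7,260
  → £15,560

Book-profits minimum tax:
  Adjusted income: £65,200 + £16,200 + £5,500 = £86,900
  Less exemption £47,000 → base £39,900
  £39,900 × 13% = £5,187

£15,560 > £5,187, so the regular income tax governs.

£15,560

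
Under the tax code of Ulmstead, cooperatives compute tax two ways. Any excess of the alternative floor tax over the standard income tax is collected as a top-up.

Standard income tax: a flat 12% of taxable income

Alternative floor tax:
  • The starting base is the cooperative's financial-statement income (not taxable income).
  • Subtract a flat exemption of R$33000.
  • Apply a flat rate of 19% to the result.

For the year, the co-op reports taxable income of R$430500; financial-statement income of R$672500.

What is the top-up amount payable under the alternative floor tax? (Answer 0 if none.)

R$69845

Standard income tax:
  R$430500 × 12% = R$51660

Alternative floor tax:
  Base (financial-statement income): R$672500
  Less exemption R$33000 → base R$639500
  R$639500 × 19% = R$121505

Excess of alternative floor tax over standard income tax: R$121505 − R$51660 = R$69845.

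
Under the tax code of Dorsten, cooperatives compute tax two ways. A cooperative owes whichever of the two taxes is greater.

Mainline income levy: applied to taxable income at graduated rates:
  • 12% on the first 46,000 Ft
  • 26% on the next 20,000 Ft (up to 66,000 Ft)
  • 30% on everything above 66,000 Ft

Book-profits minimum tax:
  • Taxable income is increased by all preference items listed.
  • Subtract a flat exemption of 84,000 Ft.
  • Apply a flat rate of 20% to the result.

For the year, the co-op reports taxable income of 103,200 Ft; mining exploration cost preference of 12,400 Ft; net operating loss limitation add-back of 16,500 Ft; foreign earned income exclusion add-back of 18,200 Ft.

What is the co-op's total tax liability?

Mainline income levy:
  46,000 Ft × 12% = 5,520 Ft
  20,000 Ft × 26% = 5,200 Ft
  37,200 Ft × 30% = 11,160 Ft
  → 21,880 Ft

Book-profits minimum tax:
  Adjusted income: 103,200 Ft + 12,400 Ft + 16,500 Ft + 18,200 Ft = 150,300 Ft
  Less exemption 84,000 Ft → base 66,300 Ft
  66,300 Ft × 20% = 13,260 Ft

21,880 Ft > 13,260 Ft, so the mainline income levy governs.

21,880 Ft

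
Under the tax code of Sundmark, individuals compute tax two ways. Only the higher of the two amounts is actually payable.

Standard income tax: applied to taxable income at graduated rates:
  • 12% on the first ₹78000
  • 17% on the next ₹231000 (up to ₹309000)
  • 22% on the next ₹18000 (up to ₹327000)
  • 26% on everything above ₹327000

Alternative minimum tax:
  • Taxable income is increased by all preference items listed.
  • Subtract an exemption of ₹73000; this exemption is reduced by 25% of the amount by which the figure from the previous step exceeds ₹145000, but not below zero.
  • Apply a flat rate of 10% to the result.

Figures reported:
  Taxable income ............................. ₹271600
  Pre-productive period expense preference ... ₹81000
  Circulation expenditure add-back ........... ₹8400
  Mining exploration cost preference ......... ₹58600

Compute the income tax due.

₹42272

Alternative minimum tax:
  Adjusted income: ₹271600 + ₹81000 + ₹8400 + ₹58600 = ₹419600
  Exemption: ₹73000 − 25% × (₹419600 − ₹145000) = ₹73000 − ₹68650 = ₹4350
  Base: ₹419600 − ₹4350 = ₹415250
  ₹415250 × 10% = ₹41525

Standard income tax:
  ₹78000 × 12% = ₹9360
  ₹193600 × 17% = ₹32912
  → ₹42272

₹42272 > ₹41525, so the standard income tax governs.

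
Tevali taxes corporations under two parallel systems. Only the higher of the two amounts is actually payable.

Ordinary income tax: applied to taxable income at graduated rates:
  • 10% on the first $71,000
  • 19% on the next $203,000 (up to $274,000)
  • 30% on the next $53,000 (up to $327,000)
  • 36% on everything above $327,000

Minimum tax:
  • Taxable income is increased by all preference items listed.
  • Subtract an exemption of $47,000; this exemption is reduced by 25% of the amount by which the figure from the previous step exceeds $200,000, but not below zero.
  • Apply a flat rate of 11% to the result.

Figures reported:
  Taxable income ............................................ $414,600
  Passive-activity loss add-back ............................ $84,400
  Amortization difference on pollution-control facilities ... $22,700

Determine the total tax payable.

Minimum tax:
  Adjusted income: $414,600 + $84,400 + $22,700 = $521,700
  Exemption: 25% × ($521,700 − $200,000) = $80,425 ≥ $47,000, so the exemption is fully phased out
  Base: $521,700 − $0 = $521,700
  $521,700 × 11% = $57,387

Ordinary income tax:
  $71,000 × 10% = $7,100
  $203,000 × 19% = $38,570
  $53,000 × 30% = $15,900
  $87,600 × 36% = $31,536
  → $93,106

$93,106 > $57,387, so the ordinary income tax governs.

$93,106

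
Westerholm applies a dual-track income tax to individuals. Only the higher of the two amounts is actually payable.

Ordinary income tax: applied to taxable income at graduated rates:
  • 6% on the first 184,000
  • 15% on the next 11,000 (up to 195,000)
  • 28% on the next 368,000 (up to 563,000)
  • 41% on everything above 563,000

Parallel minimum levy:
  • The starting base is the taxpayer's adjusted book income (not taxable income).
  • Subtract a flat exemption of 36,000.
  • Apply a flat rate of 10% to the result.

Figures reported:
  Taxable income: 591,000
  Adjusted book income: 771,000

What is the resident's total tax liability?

127,210

Parallel minimum levy:
  Base (adjusted book income): 771,000
  Less exemption 36,000 → base 735,000
  735,000 × 10% = 73,500

Ordinary income tax:
  184,000 × 6% = 11,040
  11,000 × 15% = 1,650
  368,000 × 28% = 103,040
  28,000 × 41% = 11,480
  → 127,210

127,210 > 73,500, so the ordinary income tax governs.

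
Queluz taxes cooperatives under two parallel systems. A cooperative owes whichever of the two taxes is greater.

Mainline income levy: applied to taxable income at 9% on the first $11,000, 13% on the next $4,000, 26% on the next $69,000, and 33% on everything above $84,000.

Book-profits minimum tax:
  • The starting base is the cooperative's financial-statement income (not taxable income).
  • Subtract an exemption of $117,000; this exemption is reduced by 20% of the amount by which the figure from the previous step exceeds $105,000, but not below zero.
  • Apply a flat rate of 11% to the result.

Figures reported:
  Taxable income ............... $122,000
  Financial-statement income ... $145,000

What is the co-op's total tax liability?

Book-profits minimum tax:
  Base (financial-statement income): $145,000
  Exemption: $117,000 − 20% × ($145,000 − $105,000) = $117,000 − $8,000 = $109,000
  Base: $145,000 − $109,000 = $36,000
  $36,000 × 11% = $3,960

Mainline income levy:
  $11,000 × 9% = $990
  $4,000 × 13% = $520
  $69,000 × 26% = $17,940
  $38,000 × 33% = $12,540
  → $31,990

$31,990 > $3,960, so the mainline income levy governs.

$31,990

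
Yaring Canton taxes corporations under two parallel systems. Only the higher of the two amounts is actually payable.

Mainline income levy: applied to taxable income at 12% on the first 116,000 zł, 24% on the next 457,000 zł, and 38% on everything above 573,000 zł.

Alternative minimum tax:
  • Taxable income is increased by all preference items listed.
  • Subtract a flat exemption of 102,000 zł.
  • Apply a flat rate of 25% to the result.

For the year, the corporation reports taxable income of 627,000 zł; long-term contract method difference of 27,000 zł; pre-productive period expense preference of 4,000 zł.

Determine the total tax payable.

Mainline income levy:
  116,000 zł × 12% = 13,920 zł
  457,000 zł × 24% = 109,680 zł
  54,000 zł × 38% = 20,520 zł
  → 144,120 zł

Alternative minimum tax:
  Adjusted income: 627,000 zł + 27,000 zł + 4,000 zł = 658,000 zł
  Less exemption 102,000 zł → base 556,000 zł
  556,000 zł × 25% = 139,000 zł

144,120 zł > 139,000 zł, so the mainline income levy governs.

144,120 zł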